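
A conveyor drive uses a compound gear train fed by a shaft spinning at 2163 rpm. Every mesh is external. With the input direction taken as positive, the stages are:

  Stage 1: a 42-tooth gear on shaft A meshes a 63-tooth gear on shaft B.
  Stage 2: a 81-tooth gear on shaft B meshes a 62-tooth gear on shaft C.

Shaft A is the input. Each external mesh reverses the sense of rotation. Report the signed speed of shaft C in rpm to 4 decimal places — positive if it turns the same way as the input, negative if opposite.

+1883.9032 rpm (same as input, |ω| = 1883.9032 rpm)

Stage 1 [42T→63T]: ω = 2163.0000×42/63 = 1442.0000 rpm, dir flips to −; running = −1442.0000
Stage 2 [81T→62T]: ω = 1442.0000×81/62 = 1883.9032 rpm, dir flips to +; running = +1883.9032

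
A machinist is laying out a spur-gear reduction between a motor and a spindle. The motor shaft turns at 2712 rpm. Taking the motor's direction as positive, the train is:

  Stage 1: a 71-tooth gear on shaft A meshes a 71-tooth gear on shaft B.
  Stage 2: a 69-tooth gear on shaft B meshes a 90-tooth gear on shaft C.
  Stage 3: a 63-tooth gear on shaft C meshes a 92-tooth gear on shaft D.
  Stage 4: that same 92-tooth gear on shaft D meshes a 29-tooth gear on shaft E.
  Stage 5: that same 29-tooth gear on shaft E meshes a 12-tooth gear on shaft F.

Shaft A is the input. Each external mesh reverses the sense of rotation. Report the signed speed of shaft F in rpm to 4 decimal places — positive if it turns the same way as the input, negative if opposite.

Stage 1 [71T→71T]: ω = 2712.0000×71/71 = 2712.0000 rpm, dir flips to −; running = −2712.0000
Stage 2 [69T→90T]: ω = 2712.0000×69/90 = 2079.2000 rpm, dir flips to +; running = +2079.2000
Stage 3 [63T→92T]: ω = 2079.2000×63/92 = 1423.8000 rpm, dir flips to −; running = −1423.8000
Stage 4 [92T→29T]: ω = 1423.8000×92/29 = 4516.8828 rpm, dir flips to +; running = +4516.8828
Stage 5 [29T→12T]: ω = 4516.8828×29/12 = 10915.8000 rpm, dir flips to −; running = −10915.8000

-10915.8000 rpm (opposite to input, |ω| = 10915.8000 rpm)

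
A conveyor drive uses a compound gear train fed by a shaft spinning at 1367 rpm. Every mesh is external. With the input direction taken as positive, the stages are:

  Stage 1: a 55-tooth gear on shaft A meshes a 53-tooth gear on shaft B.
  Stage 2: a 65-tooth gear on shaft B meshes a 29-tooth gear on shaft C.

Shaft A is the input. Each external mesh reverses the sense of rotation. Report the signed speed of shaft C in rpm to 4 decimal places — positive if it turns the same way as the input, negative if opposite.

+3179.5869 rpm (same as input, |ω| = 3179.5869 rpm)

Stage 1 [55T→53T]: ω = 1367.0000×55/53 = 1418.5849 rpm, dir flips to −; running = −1418.5849
Stage 2 [65T→29T]: ω = 1418.5849×65/29 = 3179.5869 rpm, dir flips to +; running = +3179.5869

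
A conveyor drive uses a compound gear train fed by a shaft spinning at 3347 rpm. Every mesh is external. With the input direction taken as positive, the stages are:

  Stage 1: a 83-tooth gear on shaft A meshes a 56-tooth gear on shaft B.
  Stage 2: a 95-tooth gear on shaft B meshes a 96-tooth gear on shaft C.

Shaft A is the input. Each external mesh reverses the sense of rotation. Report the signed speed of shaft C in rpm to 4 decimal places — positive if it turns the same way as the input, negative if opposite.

+4909.0578 rpm (same as input, |ω| = 4909.0578 rpm)

Stage 1 [83T→56T]: ω = 3347.0000×83/56 = 4960.7321 rpm, dir flips to −; running = −4960.7321
Stage 2 [95T→96T]: ω = 4960.7321×95/96 = 4909.0578 rpm, dir flips to +; running = +4909.0578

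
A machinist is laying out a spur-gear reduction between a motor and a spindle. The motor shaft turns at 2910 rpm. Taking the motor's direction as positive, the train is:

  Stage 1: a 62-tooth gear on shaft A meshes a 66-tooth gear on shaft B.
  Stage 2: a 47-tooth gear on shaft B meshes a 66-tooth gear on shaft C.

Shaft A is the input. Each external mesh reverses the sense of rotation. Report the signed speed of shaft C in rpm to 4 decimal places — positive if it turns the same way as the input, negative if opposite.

Stage 1 [62T→66T]: ω = 2910.0000×62/66 = 2733.6364 rpm, dir flips to −; running = −2733.6364
Stage 2 [47T→66T]: ω = 2733.6364×47/66 = 1946.6804 rpm, dir flips to +; running = +1946.6804

+1946.6804 rpm (same as input, |ω| = 1946.6804 rpm)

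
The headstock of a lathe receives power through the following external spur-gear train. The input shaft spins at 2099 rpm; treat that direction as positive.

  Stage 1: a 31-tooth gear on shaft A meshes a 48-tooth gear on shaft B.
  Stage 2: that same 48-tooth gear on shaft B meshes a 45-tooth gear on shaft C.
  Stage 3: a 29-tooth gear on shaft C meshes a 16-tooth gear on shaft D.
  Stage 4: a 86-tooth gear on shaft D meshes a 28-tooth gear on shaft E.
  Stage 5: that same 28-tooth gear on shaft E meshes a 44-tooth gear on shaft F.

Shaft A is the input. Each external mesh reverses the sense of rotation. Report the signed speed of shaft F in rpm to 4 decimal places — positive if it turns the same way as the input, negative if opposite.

Stage 1 [31T→48T]: ω = 2099.0000×31/48 = 1355.6042 rpm, dir flips to −; running = −1355.6042
Stage 2 [48T→45T]: ω = 1355.6042×48/45 = 1445.9778 rpm, dir flips to +; running = +1445.9778
Stage 3 [29T→16T]: ω = 1445.9778×29/16 = 2620.8347 rpm, dir flips to −; running = −2620.8347
Stage 4 [86T→28T]: ω = 2620.8347×86/28 = 8049.7066 rpm, dir flips to +; running = +8049.7066
Stage 5 [28T→44T]: ω = 8049.7066×28/44 = 5122.5406 rpm, dir flips to −; running = −5122.5406

-5122.5406 rpm (opposite to input, |ω| = 5122.5406 rpm)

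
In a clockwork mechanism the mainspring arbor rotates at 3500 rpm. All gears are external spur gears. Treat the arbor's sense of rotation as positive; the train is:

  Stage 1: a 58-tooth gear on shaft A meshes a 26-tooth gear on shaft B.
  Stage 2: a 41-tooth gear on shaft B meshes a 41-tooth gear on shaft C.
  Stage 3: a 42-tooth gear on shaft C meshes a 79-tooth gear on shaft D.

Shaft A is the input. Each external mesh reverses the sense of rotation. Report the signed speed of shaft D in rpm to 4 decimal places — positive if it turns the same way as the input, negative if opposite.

Stage 1 [58T→26T]: ω = 3500.0000×58/26 = 7807.6923 rpm, dir flips to −; running = −7807.6923
Stage 2 [41T→41T]: ω = 7807.6923×41/41 = 7807.6923 rpm, dir flips to +; running = +7807.6923
Stage 3 [42T→79T]: ω = 7807.6923×42/79 = 4150.9250 rpm, dir flips to −; running = −4150.9250

-4150.9250 rpm (opposite to input, |ω| = 4150.9250 rpm)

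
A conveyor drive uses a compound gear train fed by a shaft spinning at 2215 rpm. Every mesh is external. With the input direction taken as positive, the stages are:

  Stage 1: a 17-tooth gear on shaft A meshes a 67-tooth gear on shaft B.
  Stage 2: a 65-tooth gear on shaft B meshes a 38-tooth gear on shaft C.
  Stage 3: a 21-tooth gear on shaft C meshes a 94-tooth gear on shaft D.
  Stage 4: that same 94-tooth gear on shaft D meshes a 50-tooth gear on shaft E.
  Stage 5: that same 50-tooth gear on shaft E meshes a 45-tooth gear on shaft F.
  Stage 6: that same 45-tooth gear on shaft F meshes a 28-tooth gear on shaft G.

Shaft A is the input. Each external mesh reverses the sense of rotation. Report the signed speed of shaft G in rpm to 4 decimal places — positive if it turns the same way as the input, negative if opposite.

Stage 1 [17T→67T]: ω = 2215.0000×17/67 = 562.0149 rpm, dir flips to −; running = −562.0149
Stage 2 [65T→38T]: ω = 562.0149×65/38 = 961.3413 rpm, dir flips to +; running = +961.3413
Stage 3 [21T→94T]: ω = 961.3413×21/94 = 214.7677 rpm, dir flips to −; running = −214.7677
Stage 4 [94T→50T]: ω = 214.7677×94/50 = 403.7634 rpm, dir flips to +; running = +403.7634
Stage 5 [50T→45T]: ω = 403.7634×50/45 = 448.6259 rpm, dir flips to −; running = −448.6259
Stage 6 [45T→28T]: ω = 448.6259×45/28 = 721.0060 rpm, dir flips to +; running = +721.0060

+721.0060 rpm (same as input, |ω| = 721.0060 rpm)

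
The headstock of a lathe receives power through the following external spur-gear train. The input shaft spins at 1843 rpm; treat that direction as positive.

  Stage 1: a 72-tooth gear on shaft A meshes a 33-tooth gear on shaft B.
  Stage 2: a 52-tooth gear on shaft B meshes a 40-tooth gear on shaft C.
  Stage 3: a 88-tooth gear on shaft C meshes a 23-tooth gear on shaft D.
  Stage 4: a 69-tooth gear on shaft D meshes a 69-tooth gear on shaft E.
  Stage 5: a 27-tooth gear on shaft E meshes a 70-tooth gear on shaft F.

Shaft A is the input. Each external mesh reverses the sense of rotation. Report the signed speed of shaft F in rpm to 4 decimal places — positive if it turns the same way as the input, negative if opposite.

Stage 1 [72T→33T]: ω = 1843.0000×72/33 = 4021.0909 rpm, dir flips to −; running = −4021.0909
Stage 2 [52T→40T]: ω = 4021.0909×52/40 = 5227.4182 rpm, dir flips to +; running = +5227.4182
Stage 3 [88T→23T]: ω = 5227.4182×88/23 = 20000.5565 rpm, dir flips to −; running = −20000.5565
Stage 4 [69T→69T]: ω = 20000.5565×69/69 = 20000.5565 rpm, dir flips to +; running = +20000.5565
Stage 5 [27T→70T]: ω = 20000.5565×27/70 = 7714.5004 rpm, dir flips to −; running = −7714.5004

-7714.5004 rpm (opposite to input, |ω| = 7714.5004 rpm)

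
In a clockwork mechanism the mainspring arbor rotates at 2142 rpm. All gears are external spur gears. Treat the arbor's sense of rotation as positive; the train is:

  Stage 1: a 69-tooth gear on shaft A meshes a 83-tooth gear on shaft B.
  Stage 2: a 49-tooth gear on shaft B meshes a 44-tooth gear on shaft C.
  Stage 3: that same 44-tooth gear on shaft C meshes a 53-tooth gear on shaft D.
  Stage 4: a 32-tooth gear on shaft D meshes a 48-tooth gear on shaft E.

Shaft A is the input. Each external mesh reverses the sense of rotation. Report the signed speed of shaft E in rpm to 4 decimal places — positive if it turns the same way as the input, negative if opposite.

+1097.5376 rpm (same as input, |ω| = 1097.5376 rpm)

Stage 1 [69T→83T]: ω = 2142.0000×69/83 = 1780.6988 rpm, dir flips to −; running = −1780.6988
Stage 2 [49T→44T]: ω = 1780.6988×49/44 = 1983.0509 rpm, dir flips to +; running = +1983.0509
Stage 3 [44T→53T]: ω = 1983.0509×44/53 = 1646.3064 rpm, dir flips to −; running = −1646.3064
Stage 4 [32T→48T]: ω = 1646.3064×32/48 = 1097.5376 rpm, dir flips to +; running = +1097.5376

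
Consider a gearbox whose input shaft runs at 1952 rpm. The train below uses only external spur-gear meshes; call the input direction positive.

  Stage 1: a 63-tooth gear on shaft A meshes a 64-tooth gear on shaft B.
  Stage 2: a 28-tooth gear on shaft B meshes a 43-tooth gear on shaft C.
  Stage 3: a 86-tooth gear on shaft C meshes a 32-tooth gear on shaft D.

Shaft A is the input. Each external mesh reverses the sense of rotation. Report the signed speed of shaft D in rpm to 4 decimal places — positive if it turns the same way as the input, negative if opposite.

-3362.6250 rpm (opposite to input, |ω| = 3362.6250 rpm)

Stage 1 [63T→64T]: ω = 1952.0000×63/64 = 1921.5000 rpm, dir flips to −; running = −1921.5000
Stage 2 [28T→43T]: ω = 1921.5000×28/43 = 1251.2093 rpm, dir flips to +; running = +1251.2093
Stage 3 [86T→32T]: ω = 1251.2093×86/32 = 3362.6250 rpm, dir flips to −; running = −3362.6250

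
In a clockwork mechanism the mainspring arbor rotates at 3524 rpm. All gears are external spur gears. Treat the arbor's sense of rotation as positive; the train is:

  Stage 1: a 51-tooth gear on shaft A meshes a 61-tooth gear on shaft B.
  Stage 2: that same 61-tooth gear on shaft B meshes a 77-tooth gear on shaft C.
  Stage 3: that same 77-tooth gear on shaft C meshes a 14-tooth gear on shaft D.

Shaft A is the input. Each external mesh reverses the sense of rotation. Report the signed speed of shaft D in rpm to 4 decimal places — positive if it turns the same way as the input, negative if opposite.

Stage 1 [51T→61T]: ω = 3524.0000×51/61 = 2946.2951 rpm, dir flips to −; running = −2946.2951
Stage 2 [61T→77T]: ω = 2946.2951×61/77 = 2334.0779 rpm, dir flips to +; running = +2334.0779
Stage 3 [77T→14T]: ω = 2334.0779×77/14 = 12837.4286 rpm, dir flips to −; running = −12837.4286

-12837.4286 rpm (opposite to input, |ω| = 12837.4286 rpm)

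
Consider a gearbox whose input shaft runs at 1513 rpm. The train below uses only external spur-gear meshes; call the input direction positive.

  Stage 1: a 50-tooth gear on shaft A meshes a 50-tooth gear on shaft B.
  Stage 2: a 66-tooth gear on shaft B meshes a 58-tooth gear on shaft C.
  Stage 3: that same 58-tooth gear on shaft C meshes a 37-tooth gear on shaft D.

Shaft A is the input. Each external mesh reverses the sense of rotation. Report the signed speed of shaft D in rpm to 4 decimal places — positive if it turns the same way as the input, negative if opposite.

-2698.8649 rpm (opposite to input, |ω| = 2698.8649 rpm)

Stage 1 [50T→50T]: ω = 1513.0000×50/50 = 1513.0000 rpm, dir flips to −; running = −1513.0000
Stage 2 [66T→58T]: ω = 1513.0000×66/58 = 1721.6897 rpm, dir flips to +; running = +1721.6897
Stage 3 [58T→37T]: ω = 1721.6897×58/37 = 2698.8649 rpm, dir flips to −; running = −2698.8649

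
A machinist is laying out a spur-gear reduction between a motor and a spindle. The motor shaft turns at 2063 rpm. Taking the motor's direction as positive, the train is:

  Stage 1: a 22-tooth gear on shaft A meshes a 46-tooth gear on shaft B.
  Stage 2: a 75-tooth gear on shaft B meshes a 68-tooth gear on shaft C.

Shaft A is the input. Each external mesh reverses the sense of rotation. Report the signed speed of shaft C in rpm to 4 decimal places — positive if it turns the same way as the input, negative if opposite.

Stage 1 [22T→46T]: ω = 2063.0000×22/46 = 986.6522 rpm, dir flips to −; running = −986.6522
Stage 2 [75T→68T]: ω = 986.6522×75/68 = 1088.2193 rpm, dir flips to +; running = +1088.2193

+1088.2193 rpm (same as input, |ω| = 1088.2193 rpm)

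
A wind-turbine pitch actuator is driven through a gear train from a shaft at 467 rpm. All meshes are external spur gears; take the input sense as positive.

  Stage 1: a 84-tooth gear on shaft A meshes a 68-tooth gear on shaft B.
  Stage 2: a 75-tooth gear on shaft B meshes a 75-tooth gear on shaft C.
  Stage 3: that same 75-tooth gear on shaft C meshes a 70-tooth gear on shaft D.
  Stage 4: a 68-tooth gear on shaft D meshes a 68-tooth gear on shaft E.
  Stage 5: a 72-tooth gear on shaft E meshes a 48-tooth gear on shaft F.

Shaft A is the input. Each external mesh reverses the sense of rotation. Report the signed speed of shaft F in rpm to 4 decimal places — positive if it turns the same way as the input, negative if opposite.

Stage 1 [84T→68T]: ω = 467.0000×84/68 = 576.8824 rpm, dir flips to −; running = −576.8824
Stage 2 [75T→75T]: ω = 576.8824×75/75 = 576.8824 rpm, dir flips to +; running = +576.8824
Stage 3 [75T→70T]: ω = 576.8824×75/70 = 618.0882 rpm, dir flips to −; running = −618.0882
Stage 4 [68T→68T]: ω = 618.0882×68/68 = 618.0882 rpm, dir flips to +; running = +618.0882
Stage 5 [72T→48T]: ω = 618.0882×72/48 = 927.1324 rpm, dir flips to −; running = −927.1324

-927.1324 rpm (opposite to input, |ω| = 927.1324 rpm)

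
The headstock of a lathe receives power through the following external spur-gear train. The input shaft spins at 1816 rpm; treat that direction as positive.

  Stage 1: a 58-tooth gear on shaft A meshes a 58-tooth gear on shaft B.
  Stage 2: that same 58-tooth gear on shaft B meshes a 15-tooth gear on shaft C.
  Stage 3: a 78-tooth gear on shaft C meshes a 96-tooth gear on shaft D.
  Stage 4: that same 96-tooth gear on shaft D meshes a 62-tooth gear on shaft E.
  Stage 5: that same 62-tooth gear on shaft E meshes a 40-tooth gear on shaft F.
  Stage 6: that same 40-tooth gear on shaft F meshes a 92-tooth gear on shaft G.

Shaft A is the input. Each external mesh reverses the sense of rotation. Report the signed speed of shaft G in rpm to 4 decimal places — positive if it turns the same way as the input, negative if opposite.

Stage 1 [58T→58T]: ω = 1816.0000×58/58 = 1816.0000 rpm, dir flips to −; running = −1816.0000
Stage 2 [58T→15T]: ω = 1816.0000×58/15 = 7021.8667 rpm, dir flips to +; running = +7021.8667
Stage 3 [78T→96T]: ω = 7021.8667×78/96 = 5705.2667 rpm, dir flips to −; running = −5705.2667
Stage 4 [96T→62T]: ω = 5705.2667×96/62 = 8833.9613 rpm, dir flips to +; running = +8833.9613
Stage 5 [62T→40T]: ω = 8833.9613×62/40 = 13692.6400 rpm, dir flips to −; running = −13692.6400
Stage 6 [40T→92T]: ω = 13692.6400×40/92 = 5953.3217 rpm, dir flips to +; running = +5953.3217

+5953.3217 rpm (same as input, |ω| = 5953.3217 rpm)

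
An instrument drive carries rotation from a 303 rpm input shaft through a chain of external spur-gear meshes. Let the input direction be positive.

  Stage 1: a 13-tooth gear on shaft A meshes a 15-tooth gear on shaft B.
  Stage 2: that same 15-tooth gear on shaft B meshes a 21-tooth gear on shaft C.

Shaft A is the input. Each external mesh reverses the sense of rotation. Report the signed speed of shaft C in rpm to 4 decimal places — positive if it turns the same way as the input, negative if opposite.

Stage 1 [13T→15T]: ω = 303.0000×13/15 = 262.6000 rpm, dir flips to −; running = −262.6000
Stage 2 [15T→21T]: ω = 262.6000×15/21 = 187.5714 rpm, dir flips to +; running = +187.5714

+187.5714 rpm (same as input, |ω| = 187.5714 rpm)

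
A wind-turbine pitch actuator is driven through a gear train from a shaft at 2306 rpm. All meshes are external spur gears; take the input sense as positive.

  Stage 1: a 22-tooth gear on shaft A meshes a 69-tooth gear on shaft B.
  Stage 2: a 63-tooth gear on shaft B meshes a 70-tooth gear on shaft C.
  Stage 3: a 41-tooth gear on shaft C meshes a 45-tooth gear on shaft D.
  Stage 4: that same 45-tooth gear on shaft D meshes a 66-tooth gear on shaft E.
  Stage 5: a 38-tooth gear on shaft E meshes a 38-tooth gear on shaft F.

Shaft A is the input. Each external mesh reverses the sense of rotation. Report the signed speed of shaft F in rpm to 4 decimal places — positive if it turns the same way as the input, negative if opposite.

-411.0696 rpm (opposite to input, |ω| = 411.0696 rpm)

Stage 1 [22T→69T]: ω = 2306.0000×22/69 = 735.2464 rpm, dir flips to −; running = −735.2464
Stage 2 [63T→70T]: ω = 735.2464×63/70 = 661.7217 rpm, dir flips to +; running = +661.7217
Stage 3 [41T→45T]: ω = 661.7217×41/45 = 602.9020 rpm, dir flips to −; running = −602.9020
Stage 4 [45T→66T]: ω = 602.9020×45/66 = 411.0696 rpm, dir flips to +; running = +411.0696
Stage 5 [38T→38T]: ω = 411.0696×38/38 = 411.0696 rpm, dir flips to −; running = −411.0696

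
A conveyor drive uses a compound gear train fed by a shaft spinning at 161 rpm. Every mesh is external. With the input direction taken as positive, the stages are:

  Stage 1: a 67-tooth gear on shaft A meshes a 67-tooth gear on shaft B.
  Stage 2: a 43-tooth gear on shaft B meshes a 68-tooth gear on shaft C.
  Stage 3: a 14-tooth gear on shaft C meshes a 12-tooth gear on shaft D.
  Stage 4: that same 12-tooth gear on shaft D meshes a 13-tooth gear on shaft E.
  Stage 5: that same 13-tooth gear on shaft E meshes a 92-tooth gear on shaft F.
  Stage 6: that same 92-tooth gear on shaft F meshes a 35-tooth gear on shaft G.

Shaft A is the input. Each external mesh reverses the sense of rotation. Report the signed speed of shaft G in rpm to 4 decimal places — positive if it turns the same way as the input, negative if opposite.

+40.7235 rpm (same as input, |ω| = 40.7235 rpm)

Stage 1 [67T→67T]: ω = 161.0000×67/67 = 161.0000 rpm, dir flips to −; running = −161.0000
Stage 2 [43T→68T]: ω = 161.0000×43/68 = 101.8088 rpm, dir flips to +; running = +101.8088
Stage 3 [14T→12T]: ω = 101.8088×14/12 = 118.7770 rpm, dir flips to −; running = −118.7770
Stage 4 [12T→13T]: ω = 118.7770×12/13 = 109.6403 rpm, dir flips to +; running = +109.6403
Stage 5 [13T→92T]: ω = 109.6403×13/92 = 15.4926 rpm, dir flips to −; running = −15.4926
Stage 6 [92T→35T]: ω = 15.4926×92/35 = 40.7235 rpm, dir flips to +; running = +40.7235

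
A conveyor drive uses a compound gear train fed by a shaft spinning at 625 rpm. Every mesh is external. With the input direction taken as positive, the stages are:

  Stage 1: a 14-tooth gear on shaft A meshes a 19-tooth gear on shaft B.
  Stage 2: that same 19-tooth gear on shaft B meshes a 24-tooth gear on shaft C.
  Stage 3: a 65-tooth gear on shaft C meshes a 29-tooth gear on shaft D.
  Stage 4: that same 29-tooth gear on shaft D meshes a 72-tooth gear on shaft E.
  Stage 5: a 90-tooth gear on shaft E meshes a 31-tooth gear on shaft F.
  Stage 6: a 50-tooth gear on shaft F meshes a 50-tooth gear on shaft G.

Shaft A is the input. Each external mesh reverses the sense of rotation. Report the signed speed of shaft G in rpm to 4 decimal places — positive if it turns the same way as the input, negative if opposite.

Stage 1 [14T→19T]: ω = 625.0000×14/19 = 460.5263 rpm, dir flips to −; running = −460.5263
Stage 2 [19T→24T]: ω = 460.5263×19/24 = 364.5833 rpm, dir flips to +; running = +364.5833
Stage 3 [65T→29T]: ω = 364.5833×65/29 = 817.1695 rpm, dir flips to −; running = −817.1695
Stage 4 [29T→72T]: ω = 817.1695×29/72 = 329.1377 rpm, dir flips to +; running = +329.1377
Stage 5 [90T→31T]: ω = 329.1377×90/31 = 955.5612 rpm, dir flips to −; running = −955.5612
Stage 6 [50T→50T]: ω = 955.5612×50/50 = 955.5612 rpm, dir flips to +; running = +955.5612

+955.5612 rpm (same as input, |ω| = 955.5612 rpm)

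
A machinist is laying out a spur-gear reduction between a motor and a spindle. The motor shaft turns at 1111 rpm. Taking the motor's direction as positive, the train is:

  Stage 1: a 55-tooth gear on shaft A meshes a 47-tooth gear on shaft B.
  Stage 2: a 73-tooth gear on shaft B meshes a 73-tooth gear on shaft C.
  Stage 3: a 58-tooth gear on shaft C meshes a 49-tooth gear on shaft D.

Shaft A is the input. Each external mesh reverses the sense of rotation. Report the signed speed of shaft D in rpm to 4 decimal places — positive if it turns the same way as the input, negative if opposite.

Stage 1 [55T→47T]: ω = 1111.0000×55/47 = 1300.1064 rpm, dir flips to −; running = −1300.1064
Stage 2 [73T→73T]: ω = 1300.1064×73/73 = 1300.1064 rpm, dir flips to +; running = +1300.1064
Stage 3 [58T→49T]: ω = 1300.1064×58/49 = 1538.9014 rpm, dir flips to −; running = −1538.9014

-1538.9014 rpm (opposite to input, |ω| = 1538.9014 rpm)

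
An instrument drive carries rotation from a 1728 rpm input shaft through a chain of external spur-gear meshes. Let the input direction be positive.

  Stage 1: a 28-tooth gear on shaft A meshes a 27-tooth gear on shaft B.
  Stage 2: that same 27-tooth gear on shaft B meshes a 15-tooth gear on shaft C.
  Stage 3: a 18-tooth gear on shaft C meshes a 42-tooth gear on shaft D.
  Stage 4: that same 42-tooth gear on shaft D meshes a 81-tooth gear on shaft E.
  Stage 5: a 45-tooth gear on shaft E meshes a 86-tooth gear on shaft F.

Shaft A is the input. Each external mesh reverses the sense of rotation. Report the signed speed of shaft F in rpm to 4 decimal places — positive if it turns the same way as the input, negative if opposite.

-375.0698 rpm (opposite to input, |ω| = 375.0698 rpm)

Stage 1 [28T→27T]: ω = 1728.0000×28/27 = 1792.0000 rpm, dir flips to −; running = −1792.0000
Stage 2 [27T→15T]: ω = 1792.0000×27/15 = 3225.6000 rpm, dir flips to +; running = +3225.6000
Stage 3 [18T→42T]: ω = 3225.6000×18/42 = 1382.4000 rpm, dir flips to −; running = −1382.4000
Stage 4 [42T→81T]: ω = 1382.4000×42/81 = 716.8000 rpm, dir flips to +; running = +716.8000
Stage 5 [45T→86T]: ω = 716.8000×45/86 = 375.0698 rpm, dir flips to −; running = −375.0698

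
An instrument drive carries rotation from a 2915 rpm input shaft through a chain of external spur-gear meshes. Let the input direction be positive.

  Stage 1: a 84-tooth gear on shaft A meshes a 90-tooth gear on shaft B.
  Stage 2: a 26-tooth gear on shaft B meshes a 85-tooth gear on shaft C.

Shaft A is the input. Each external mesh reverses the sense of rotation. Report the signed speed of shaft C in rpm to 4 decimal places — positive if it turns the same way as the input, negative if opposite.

Stage 1 [84T→90T]: ω = 2915.0000×84/90 = 2720.6667 rpm, dir flips to −; running = −2720.6667
Stage 2 [26T→85T]: ω = 2720.6667×26/85 = 832.2039 rpm, dir flips to +; running = +832.2039

+832.2039 rpm (same as input, |ω| = 832.2039 rpm)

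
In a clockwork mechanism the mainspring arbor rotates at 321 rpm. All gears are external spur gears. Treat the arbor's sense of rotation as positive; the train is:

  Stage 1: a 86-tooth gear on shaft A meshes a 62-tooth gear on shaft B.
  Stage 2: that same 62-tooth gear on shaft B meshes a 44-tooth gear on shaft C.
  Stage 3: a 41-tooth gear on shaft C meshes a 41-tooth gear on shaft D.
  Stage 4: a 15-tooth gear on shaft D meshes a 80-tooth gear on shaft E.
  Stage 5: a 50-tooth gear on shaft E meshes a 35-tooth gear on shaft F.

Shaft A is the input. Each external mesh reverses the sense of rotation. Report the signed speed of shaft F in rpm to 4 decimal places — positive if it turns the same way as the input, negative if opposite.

-168.0560 rpm (opposite to input, |ω| = 168.0560 rpm)

Stage 1 [86T→62T]: ω = 321.0000×86/62 = 445.2581 rpm, dir flips to −; running = −445.2581
Stage 2 [62T→44T]: ω = 445.2581×62/44 = 627.4091 rpm, dir flips to +; running = +627.4091
Stage 3 [41T→41T]: ω = 627.4091×41/41 = 627.4091 rpm, dir flips to −; running = −627.4091
Stage 4 [15T→80T]: ω = 627.4091×15/80 = 117.6392 rpm, dir flips to +; running = +117.6392
Stage 5 [50T→35T]: ω = 117.6392×50/35 = 168.0560 rpm, dir flips to −; running = −168.0560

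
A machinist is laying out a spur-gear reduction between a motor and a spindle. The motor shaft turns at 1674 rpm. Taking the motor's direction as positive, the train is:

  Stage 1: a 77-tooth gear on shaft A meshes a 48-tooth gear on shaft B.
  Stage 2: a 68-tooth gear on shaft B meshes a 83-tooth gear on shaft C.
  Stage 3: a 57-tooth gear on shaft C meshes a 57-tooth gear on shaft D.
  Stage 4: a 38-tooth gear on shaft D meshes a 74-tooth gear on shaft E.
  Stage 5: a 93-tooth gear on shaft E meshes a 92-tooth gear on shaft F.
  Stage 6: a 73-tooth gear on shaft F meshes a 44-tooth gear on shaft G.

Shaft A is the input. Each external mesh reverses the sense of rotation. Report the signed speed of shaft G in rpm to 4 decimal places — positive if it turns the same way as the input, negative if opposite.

Stage 1 [77T→48T]: ω = 1674.0000×77/48 = 2685.3750 rpm, dir flips to −; running = −2685.3750
Stage 2 [68T→83T]: ω = 2685.3750×68/83 = 2200.0663 rpm, dir flips to +; running = +2200.0663
Stage 3 [57T→57T]: ω = 2200.0663×57/57 = 2200.0663 rpm, dir flips to −; running = −2200.0663
Stage 4 [38T→74T]: ω = 2200.0663×38/74 = 1129.7638 rpm, dir flips to +; running = +1129.7638
Stage 5 [93T→92T]: ω = 1129.7638×93/92 = 1142.0438 rpm, dir flips to −; running = −1142.0438
Stage 6 [73T→44T]: ω = 1142.0438×73/44 = 1894.7545 rpm, dir flips to +; running = +1894.7545

+1894.7545 rpm (same as input, |ω| = 1894.7545 rpm)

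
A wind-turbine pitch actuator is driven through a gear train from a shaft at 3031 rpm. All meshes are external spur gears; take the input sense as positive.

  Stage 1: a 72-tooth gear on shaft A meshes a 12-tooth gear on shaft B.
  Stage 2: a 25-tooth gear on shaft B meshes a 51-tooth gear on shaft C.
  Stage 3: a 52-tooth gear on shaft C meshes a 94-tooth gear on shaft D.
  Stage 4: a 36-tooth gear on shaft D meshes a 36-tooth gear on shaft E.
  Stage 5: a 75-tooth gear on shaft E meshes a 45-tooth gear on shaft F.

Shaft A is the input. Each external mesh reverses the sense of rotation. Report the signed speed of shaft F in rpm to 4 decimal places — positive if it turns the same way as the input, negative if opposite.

Stage 1 [72T→12T]: ω = 3031.0000×72/12 = 18186.0000 rpm, dir flips to −; running = −18186.0000
Stage 2 [25T→51T]: ω = 18186.0000×25/51 = 8914.7059 rpm, dir flips to +; running = +8914.7059
Stage 3 [52T→94T]: ω = 8914.7059×52/94 = 4931.5394 rpm, dir flips to −; running = −4931.5394
Stage 4 [36T→36T]: ω = 4931.5394×36/36 = 4931.5394 rpm, dir flips to +; running = +4931.5394
Stage 5 [75T→45T]: ω = 4931.5394×75/45 = 8219.2324 rpm, dir flips to −; running = −8219.2324

-8219.2324 rpm (opposite to input, |ω| = 8219.2324 rpm)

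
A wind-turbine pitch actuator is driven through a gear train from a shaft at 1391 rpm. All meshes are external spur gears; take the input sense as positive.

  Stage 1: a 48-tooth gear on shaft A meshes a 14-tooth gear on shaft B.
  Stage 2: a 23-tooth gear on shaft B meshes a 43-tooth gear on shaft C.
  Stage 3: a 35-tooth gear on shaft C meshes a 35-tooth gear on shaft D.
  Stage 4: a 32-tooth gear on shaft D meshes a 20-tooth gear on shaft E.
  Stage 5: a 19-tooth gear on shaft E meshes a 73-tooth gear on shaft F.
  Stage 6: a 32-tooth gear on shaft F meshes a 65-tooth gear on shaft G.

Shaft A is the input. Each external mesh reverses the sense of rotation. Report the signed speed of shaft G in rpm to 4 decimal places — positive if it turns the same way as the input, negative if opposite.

+522.9824 rpm (same as input, |ω| = 522.9824 rpm)

Stage 1 [48T→14T]: ω = 1391.0000×48/14 = 4769.1429 rpm, dir flips to −; running = −4769.1429
Stage 2 [23T→43T]: ω = 4769.1429×23/43 = 2550.9369 rpm, dir flips to +; running = +2550.9369
Stage 3 [35T→35T]: ω = 2550.9369×35/35 = 2550.9369 rpm, dir flips to −; running = −2550.9369
Stage 4 [32T→20T]: ω = 2550.9369×32/20 = 4081.4990 rpm, dir flips to +; running = +4081.4990
Stage 5 [19T→73T]: ω = 4081.4990×19/73 = 1062.3080 rpm, dir flips to −; running = −1062.3080
Stage 6 [32T→65T]: ω = 1062.3080×32/65 = 522.9824 rpm, dir flips to +; running = +522.9824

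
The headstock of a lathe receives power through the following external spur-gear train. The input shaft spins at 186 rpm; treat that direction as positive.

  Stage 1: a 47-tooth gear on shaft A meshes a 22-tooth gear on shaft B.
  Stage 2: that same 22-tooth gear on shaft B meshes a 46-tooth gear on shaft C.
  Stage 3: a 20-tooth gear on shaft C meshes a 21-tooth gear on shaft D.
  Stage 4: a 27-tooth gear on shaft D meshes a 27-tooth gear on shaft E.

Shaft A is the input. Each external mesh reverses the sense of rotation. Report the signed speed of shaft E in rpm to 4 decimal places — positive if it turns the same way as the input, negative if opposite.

Stage 1 [47T→22T]: ω = 186.0000×47/22 = 397.3636 rpm, dir flips to −; running = −397.3636
Stage 2 [22T→46T]: ω = 397.3636×22/46 = 190.0435 rpm, dir flips to +; running = +190.0435
Stage 3 [20T→21T]: ω = 190.0435×20/21 = 180.9938 rpm, dir flips to −; running = −180.9938
Stage 4 [27T→27T]: ω = 180.9938×27/27 = 180.9938 rpm, dir flips to +; running = +180.9938

+180.9938 rpm (same as input, |ω| = 180.9938 rpm)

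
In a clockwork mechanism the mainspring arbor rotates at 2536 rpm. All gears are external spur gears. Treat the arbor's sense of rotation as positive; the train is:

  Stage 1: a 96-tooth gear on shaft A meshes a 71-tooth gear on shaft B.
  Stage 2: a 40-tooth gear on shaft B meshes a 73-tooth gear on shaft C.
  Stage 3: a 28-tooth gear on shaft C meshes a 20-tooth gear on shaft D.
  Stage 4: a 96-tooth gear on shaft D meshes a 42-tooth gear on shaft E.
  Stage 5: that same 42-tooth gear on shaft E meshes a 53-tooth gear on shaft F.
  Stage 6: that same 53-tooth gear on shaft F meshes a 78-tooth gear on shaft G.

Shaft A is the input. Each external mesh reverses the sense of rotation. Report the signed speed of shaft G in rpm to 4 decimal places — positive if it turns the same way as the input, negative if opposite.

Stage 1 [96T→71T]: ω = 2536.0000×96/71 = 3428.9577 rpm, dir flips to −; running = −3428.9577
Stage 2 [40T→73T]: ω = 3428.9577×40/73 = 1878.8810 rpm, dir flips to +; running = +1878.8810
Stage 3 [28T→20T]: ω = 1878.8810×28/20 = 2630.4333 rpm, dir flips to −; running = −2630.4333
Stage 4 [96T→42T]: ω = 2630.4333×96/42 = 6012.4191 rpm, dir flips to +; running = +6012.4191
Stage 5 [42T→53T]: ω = 6012.4191×42/53 = 4764.5585 rpm, dir flips to −; running = −4764.5585
Stage 6 [53T→78T]: ω = 4764.5585×53/78 = 3237.4564 rpm, dir flips to +; running = +3237.4564

+3237.4564 rpm (same as input, |ω| = 3237.4564 rpm)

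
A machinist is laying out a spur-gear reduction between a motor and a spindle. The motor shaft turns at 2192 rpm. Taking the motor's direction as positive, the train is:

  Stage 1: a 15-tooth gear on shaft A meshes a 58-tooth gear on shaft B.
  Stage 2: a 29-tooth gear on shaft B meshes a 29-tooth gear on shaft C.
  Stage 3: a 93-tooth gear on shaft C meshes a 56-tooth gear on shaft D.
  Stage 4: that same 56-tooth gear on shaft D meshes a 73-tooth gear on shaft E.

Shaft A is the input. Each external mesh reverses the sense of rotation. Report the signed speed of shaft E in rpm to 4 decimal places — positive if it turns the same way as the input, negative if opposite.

Stage 1 [15T→58T]: ω = 2192.0000×15/58 = 566.8966 rpm, dir flips to −; running = −566.8966
Stage 2 [29T→29T]: ω = 566.8966×29/29 = 566.8966 rpm, dir flips to +; running = +566.8966
Stage 3 [93T→56T]: ω = 566.8966×93/56 = 941.4532 rpm, dir flips to −; running = −941.4532
Stage 4 [56T→73T]: ω = 941.4532×56/73 = 722.2107 rpm, dir flips to +; running = +722.2107

+722.2107 rpm (same as input, |ω| = 722.2107 rpm)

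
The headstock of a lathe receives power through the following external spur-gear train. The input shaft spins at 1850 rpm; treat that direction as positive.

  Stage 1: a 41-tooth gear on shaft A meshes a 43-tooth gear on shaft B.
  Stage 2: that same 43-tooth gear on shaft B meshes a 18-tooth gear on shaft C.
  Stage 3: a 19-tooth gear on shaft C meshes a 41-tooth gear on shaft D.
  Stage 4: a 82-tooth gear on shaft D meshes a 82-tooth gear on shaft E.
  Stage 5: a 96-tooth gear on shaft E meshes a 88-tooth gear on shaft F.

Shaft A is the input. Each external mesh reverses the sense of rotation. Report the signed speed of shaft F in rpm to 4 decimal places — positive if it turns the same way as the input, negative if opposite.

-2130.3030 rpm (opposite to input, |ω| = 2130.3030 rpm)

Stage 1 [41T→43T]: ω = 1850.0000×41/43 = 1763.9535 rpm, dir flips to −; running = −1763.9535
Stage 2 [43T→18T]: ω = 1763.9535×43/18 = 4213.8889 rpm, dir flips to +; running = +4213.8889
Stage 3 [19T→41T]: ω = 4213.8889×19/41 = 1952.7778 rpm, dir flips to −; running = −1952.7778
Stage 4 [82T→82T]: ω = 1952.7778×82/82 = 1952.7778 rpm, dir flips to +; running = +1952.7778
Stage 5 [96T→88T]: ω = 1952.7778×96/88 = 2130.3030 rpm, dir flips to −; running = −2130.3030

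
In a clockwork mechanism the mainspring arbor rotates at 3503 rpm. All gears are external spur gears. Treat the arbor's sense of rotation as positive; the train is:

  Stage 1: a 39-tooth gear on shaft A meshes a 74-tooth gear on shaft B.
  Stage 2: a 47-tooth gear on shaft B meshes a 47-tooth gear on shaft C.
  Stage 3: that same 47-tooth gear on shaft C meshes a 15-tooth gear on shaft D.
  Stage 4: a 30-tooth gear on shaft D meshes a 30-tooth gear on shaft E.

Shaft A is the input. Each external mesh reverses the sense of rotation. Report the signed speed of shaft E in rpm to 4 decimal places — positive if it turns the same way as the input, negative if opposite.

+5784.6838 rpm (same as input, |ω| = 5784.6838 rpm)

Stage 1 [39T→74T]: ω = 3503.0000×39/74 = 1846.1757 rpm, dir flips to −; running = −1846.1757
Stage 2 [47T→47T]: ω = 1846.1757×47/47 = 1846.1757 rpm, dir flips to +; running = +1846.1757
Stage 3 [47T→15T]: ω = 1846.1757×47/15 = 5784.6838 rpm, dir flips to −; running = −5784.6838
Stage 4 [30T→30T]: ω = 5784.6838×30/30 = 5784.6838 rpm, dir flips to +; running = +5784.6838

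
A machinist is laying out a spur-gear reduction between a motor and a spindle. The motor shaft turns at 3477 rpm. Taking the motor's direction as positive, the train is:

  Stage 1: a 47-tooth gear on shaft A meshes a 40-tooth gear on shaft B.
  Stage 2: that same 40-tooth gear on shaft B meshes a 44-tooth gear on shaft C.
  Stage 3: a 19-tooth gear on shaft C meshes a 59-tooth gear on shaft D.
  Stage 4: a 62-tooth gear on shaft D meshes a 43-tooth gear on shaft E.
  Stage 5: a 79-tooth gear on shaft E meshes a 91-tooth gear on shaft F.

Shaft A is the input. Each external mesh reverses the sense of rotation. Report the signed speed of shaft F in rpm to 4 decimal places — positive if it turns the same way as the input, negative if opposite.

Stage 1 [47T→40T]: ω = 3477.0000×47/40 = 4085.4750 rpm, dir flips to −; running = −4085.4750
Stage 2 [40T→44T]: ω = 4085.4750×40/44 = 3714.0682 rpm, dir flips to +; running = +3714.0682
Stage 3 [19T→59T]: ω = 3714.0682×19/59 = 1196.0559 rpm, dir flips to −; running = −1196.0559
Stage 4 [62T→43T]: ω = 1196.0559×62/43 = 1724.5457 rpm, dir flips to +; running = +1724.5457
Stage 5 [79T→91T]: ω = 1724.5457×79/91 = 1497.1330 rpm, dir flips to −; running = −1497.1330

-1497.1330 rpm (opposite to input, |ω| = 1497.1330 rpm)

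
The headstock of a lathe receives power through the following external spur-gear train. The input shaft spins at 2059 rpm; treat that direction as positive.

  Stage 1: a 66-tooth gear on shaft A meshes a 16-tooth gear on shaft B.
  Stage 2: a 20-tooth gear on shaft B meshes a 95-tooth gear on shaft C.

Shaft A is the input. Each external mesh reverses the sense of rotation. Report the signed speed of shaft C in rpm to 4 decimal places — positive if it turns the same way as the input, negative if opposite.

+1788.0789 rpm (same as input, |ω| = 1788.0789 rpm)

Stage 1 [66T→16T]: ω = 2059.0000×66/16 = 8493.3750 rpm, dir flips to −; running = −8493.3750
Stage 2 [20T→95T]: ω = 8493.3750×20/95 = 1788.0789 rpm, dir flips to +; running = +1788.0789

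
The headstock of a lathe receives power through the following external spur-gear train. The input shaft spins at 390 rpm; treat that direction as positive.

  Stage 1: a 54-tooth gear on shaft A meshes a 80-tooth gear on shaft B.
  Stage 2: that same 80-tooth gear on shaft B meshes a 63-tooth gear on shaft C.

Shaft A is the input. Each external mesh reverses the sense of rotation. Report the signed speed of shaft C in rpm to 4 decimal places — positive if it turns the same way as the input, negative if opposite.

Stage 1 [54T→80T]: ω = 390.0000×54/80 = 263.2500 rpm, dir flips to −; running = −263.2500
Stage 2 [80T→63T]: ω = 263.2500×80/63 = 334.2857 rpm, dir flips to +; running = +334.2857

+334.2857 rpm (same as input, |ω| = 334.2857 rpm)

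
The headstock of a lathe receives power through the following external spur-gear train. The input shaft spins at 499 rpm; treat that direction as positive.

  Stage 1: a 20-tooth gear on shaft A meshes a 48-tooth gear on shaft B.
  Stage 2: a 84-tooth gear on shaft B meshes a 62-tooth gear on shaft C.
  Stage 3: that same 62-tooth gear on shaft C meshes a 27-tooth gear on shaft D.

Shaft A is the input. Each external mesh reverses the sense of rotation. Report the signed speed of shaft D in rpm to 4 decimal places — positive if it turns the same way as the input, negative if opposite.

Stage 1 [20T→48T]: ω = 499.0000×20/48 = 207.9167 rpm, dir flips to −; running = −207.9167
Stage 2 [84T→62T]: ω = 207.9167×84/62 = 281.6935 rpm, dir flips to +; running = +281.6935
Stage 3 [62T→27T]: ω = 281.6935×62/27 = 646.8519 rpm, dir flips to −; running = −646.8519

-646.8519 rpm (opposite to input, |ω| = 646.8519 rpm)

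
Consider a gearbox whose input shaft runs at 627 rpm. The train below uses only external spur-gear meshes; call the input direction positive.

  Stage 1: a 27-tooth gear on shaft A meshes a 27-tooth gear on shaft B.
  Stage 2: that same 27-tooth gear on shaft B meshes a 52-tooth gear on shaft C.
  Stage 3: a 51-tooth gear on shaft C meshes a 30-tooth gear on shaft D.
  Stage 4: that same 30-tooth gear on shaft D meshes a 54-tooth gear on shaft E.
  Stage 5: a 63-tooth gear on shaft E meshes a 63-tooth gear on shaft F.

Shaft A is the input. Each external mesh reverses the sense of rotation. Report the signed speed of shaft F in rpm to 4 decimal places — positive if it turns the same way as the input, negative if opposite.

-307.4712 rpm (opposite to input, |ω| = 307.4712 rpm)

Stage 1 [27T→27T]: ω = 627.0000×27/27 = 627.0000 rpm, dir flips to −; running = −627.0000
Stage 2 [27T→52T]: ω = 627.0000×27/52 = 325.5577 rpm, dir flips to +; running = +325.5577
Stage 3 [51T→30T]: ω = 325.5577×51/30 = 553.4481 rpm, dir flips to −; running = −553.4481
Stage 4 [30T→54T]: ω = 553.4481×30/54 = 307.4712 rpm, dir flips to +; running = +307.4712
Stage 5 [63T→63T]: ω = 307.4712×63/63 = 307.4712 rpm, dir flips to −; running = −307.4712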